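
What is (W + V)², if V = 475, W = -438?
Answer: 1369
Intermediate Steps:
(W + V)² = (-438 + 475)² = 37² = 1369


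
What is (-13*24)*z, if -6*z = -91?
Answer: -4732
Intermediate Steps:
z = 91/6 (z = -⅙*(-91) = 91/6 ≈ 15.167)
(-13*24)*z = -13*24*(91/6) = -312*91/6 = -4732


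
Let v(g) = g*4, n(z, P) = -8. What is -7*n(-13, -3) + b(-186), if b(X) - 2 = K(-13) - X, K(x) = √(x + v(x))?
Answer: 244 + I*√65 ≈ 244.0 + 8.0623*I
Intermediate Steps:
v(g) = 4*g
K(x) = √5*√x (K(x) = √(x + 4*x) = √(5*x) = √5*√x)
b(X) = 2 - X + I*√65 (b(X) = 2 + (√5*√(-13) - X) = 2 + (√5*(I*√13) - X) = 2 + (I*√65 - X) = 2 + (-X + I*√65) = 2 - X + I*√65)
-7*n(-13, -3) + b(-186) = -7*(-8) + (2 - 1*(-186) + I*√65) = 56 + (2 + 186 + I*√65) = 56 + (188 + I*√65) = 244 + I*√65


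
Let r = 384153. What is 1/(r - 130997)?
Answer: 1/253156 ≈ 3.9501e-6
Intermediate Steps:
1/(r - 130997) = 1/(384153 - 130997) = 1/253156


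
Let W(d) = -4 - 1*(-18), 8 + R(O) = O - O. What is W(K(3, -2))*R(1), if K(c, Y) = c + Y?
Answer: -112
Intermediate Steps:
R(O) = -8 (R(O) = -8 + (O - O) = -8 + 0 = -8)
K(c, Y) = Y + c
W(d) = 14 (W(d) = -4 + 18 = 14)
W(K(3, -2))*R(1) = 14*(-8) = -112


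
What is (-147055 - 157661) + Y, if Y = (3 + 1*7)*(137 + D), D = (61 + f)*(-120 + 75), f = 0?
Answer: -330796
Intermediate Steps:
D = -2745 (D = (61 + 0)*(-120 + 75) = 61*(-45) = -2745)
Y = -26080 (Y = (3 + 1*7)*(137 - 2745) = (3 + 7)*(-2608) = 10*(-2608) = -26080)
(-147055 - 157661) + Y = (-147055 - 157661) - 26080 = -304716 - 26080 = -330796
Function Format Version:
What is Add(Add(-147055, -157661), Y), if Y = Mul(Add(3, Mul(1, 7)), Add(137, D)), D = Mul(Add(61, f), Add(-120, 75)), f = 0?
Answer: -330796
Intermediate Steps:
D = -2745 (D = Mul(Add(61, 0), Add(-120, 75)) = Mul(61, -45) = -2745)
Y = -26080 (Y = Mul(Add(3, Mul(1, 7)), Add(137, -2745)) = Mul(Add(3, 7), -2608) = Mul(10, -2608) = -26080)
Add(Add(-147055, -157661), Y) = Add(Add(-147055, -157661), -26080) = Add(-304716, -26080) = -330796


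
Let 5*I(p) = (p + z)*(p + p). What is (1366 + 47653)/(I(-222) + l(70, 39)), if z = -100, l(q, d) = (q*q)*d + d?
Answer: 245095/1098663 ≈ 0.22308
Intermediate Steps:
l(q, d) = d + d*q² (l(q, d) = q²*d + d = d*q² + d = d + d*q²)
I(p) = 2*p*(-100 + p)/5 (I(p) = ((p - 100)*(p + p))/5 = ((-100 + p)*(2*p))/5 = (2*p*(-100 + p))/5 = 2*p*(-100 + p)/5)
(1366 + 47653)/(I(-222) + l(70, 39)) = (1366 + 47653)/((⅖)*(-222)*(-100 - 222) + 39*(1 + 70²)) = 49019/((⅖)*(-222)*(-322) + 39*(1 + 4900)) = 49019/(142968/5 + 39*4901) = 49019/(142968/5 + 191139) = 49019/(1098663/5) = 49019*(5/1098663) = 245095/1098663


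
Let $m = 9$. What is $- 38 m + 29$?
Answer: $-313$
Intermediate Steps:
$- 38 m + 29 = \left(-38\right) 9 + 29 = -342 + 29 = -313$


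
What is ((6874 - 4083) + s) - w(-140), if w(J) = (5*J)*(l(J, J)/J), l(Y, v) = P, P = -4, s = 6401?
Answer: 9212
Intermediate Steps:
l(Y, v) = -4
w(J) = -20 (w(J) = (5*J)*(-4/J) = -20)
((6874 - 4083) + s) - w(-140) = ((6874 - 4083) + 6401) - 1*(-20) = (2791 + 6401) + 20 = 9192 + 20 = 9212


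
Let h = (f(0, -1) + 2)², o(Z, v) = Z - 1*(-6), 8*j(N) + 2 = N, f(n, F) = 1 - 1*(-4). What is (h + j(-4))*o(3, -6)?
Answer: 1737/4 ≈ 434.25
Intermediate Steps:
f(n, F) = 5 (f(n, F) = 1 + 4 = 5)
j(N) = -¼ + N/8
o(Z, v) = 6 + Z (o(Z, v) = Z + 6 = 6 + Z)
h = 49 (h = (5 + 2)² = 7² = 49)
(h + j(-4))*o(3, -6) = (49 + (-¼ + (⅛)*(-4)))*(6 + 3) = (49 + (-¼ - ½))*9 = (49 - ¾)*9 = (193/4)*9 = 1737/4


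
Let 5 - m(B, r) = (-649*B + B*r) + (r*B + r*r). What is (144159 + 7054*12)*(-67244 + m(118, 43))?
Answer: -607253778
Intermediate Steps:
m(B, r) = 5 - r**2 + 649*B - 2*B*r (m(B, r) = 5 - ((-649*B + B*r) + (r*B + r*r)) = 5 - ((-649*B + B*r) + (B*r + r**2)) = 5 - ((-649*B + B*r) + (r**2 + B*r)) = 5 - (r**2 - 649*B + 2*B*r) = 5 + (-r**2 + 649*B - 2*B*r) = 5 - r**2 + 649*B - 2*B*r)
(144159 + 7054*12)*(-67244 + m(118, 43)) = (144159 + 7054*12)*(-67244 + (5 - 1*43**2 + 649*118 - 2*118*43)) = (144159 + 84648)*(-67244 + (5 - 1*1849 + 76582 - 10148)) = 228807*(-67244 + (5 - 1849 + 76582 - 10148)) = 228807*(-67244 + 64590) = 228807*(-2654) = -607253778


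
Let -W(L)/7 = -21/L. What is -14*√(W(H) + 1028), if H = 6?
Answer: -7*√4210 ≈ -454.19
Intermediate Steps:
W(L) = 147/L (W(L) = -(-147)/L = 147/L)
-14*√(W(H) + 1028) = -14*√(147/6 + 1028) = -14*√(147*(⅙) + 1028) = -14*√(49/2 + 1028) = -7*√4210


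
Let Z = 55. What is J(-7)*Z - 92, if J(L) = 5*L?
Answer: -2017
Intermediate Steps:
J(-7)*Z - 92 = (5*(-7))*55 - 92 = -35*55 - 92 = -1925 - 92 = -2017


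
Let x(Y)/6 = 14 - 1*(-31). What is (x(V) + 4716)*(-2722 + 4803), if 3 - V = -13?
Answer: 10375866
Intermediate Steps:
V = 16 (V = 3 - 1*(-13) = 3 + 13 = 16)
x(Y) = 270 (x(Y) = 6*(14 - 1*(-31)) = 6*(14 + 31) = 6*45 = 270)
(x(V) + 4716)*(-2722 + 4803) = (270 + 4716)*(-2722 + 4803) = 4986*2081 = 10375866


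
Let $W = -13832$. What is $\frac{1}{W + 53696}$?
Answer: $\frac{1}{39864} \approx 2.5085 \cdot 10^{-5}$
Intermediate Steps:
$\frac{1}{W + 53696} = \frac{1}{-13832 + 53696} = \frac{1}{39864}$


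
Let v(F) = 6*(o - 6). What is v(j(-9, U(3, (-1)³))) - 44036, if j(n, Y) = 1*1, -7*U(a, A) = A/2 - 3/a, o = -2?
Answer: -44084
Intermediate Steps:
U(a, A) = -A/14 + 3/(7*a) (U(a, A) = -(A/2 - 3/a)/7 = -A/14 + 3/(7*a))
j(n, Y) = 1
v(F) = -48 (v(F) = 6*(-2 - 6) = 6*(-8) = -48)
v(j(-9, U(3, (-1)³))) - 44036 = -48 - 44036 = -44084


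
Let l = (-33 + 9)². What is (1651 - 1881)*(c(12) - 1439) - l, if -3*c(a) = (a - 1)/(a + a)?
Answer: 11895449/36 ≈ 3.3043e+5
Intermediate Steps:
c(a) = -(-1 + a)/(6*a) (c(a) = -(a - 1)/(3*(a + a)) = -(-1 + a)/(3*(2*a)) = -(-1 + a)*1/(2*a)/3 = -(-1 + a)/(6*a))
l = 576 (l = (-24)² = 576)
(1651 - 1881)*(c(12) - 1439) - l = (1651 - 1881)*((⅙)*(1 - 1*12)/12 - 1439) - 1*576 = -230*((⅙)*(1/12)*(1 - 12) - 1439) - 576 = -230*((⅙)*(1/12)*(-11) - 1439) - 576 = -230*(-11/72 - 1439) - 576 = -230*(-103619/72) - 576 = 11916185/36 - 576 = 11895449/36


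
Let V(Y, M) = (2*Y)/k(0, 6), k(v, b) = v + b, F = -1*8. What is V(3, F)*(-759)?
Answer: -759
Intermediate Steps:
F = -8
k(v, b) = b + v
V(Y, M) = Y/3 (V(Y, M) = (2*Y)/(6 + 0) = (2*Y)/6 = (2*Y)*(⅙) = Y/3)
V(3, F)*(-759) = ((⅓)*3)*(-759) = 1*(-759) = -759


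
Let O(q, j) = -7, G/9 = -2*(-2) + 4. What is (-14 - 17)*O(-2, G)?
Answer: 217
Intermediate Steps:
G = 72 (G = 9*(-2*(-2) + 4) = 9*(4 + 4) = 9*8 = 72)
(-14 - 17)*O(-2, G) = (-14 - 17)*(-7) = -31*(-7) = 217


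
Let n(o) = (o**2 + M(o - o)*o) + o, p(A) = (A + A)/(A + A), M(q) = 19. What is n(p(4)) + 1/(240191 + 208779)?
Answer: 9428371/448970 ≈ 21.000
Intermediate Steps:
p(A) = 1 (p(A) = (2*A)/((2*A)) = (2*A)*(1/(2*A)) = 1)
n(o) = o**2 + 20*o (n(o) = (o**2 + 19*o) + o = o**2 + 20*o)
n(p(4)) + 1/(240191 + 208779) = 1*(20 + 1) + 1/(240191 + 208779) = 1*21 + 1/448970 = 21 + 1/448970 = 9428371/448970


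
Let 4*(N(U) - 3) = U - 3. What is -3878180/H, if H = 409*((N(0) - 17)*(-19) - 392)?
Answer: 15512720/182823 ≈ 84.851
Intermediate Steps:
N(U) = 9/4 + U/4 (N(U) = 3 + (U - 3)/4 = 3 + (-3 + U)/4 = 3 + (-¾ + U/4) = 9/4 + U/4)
H = -182823/4 (H = 409*(((9/4 + (¼)*0) - 17)*(-19) - 392) = 409*(((9/4 + 0) - 17)*(-19) - 392) = 409*((9/4 - 17)*(-19) - 392) = 409*(-59/4*(-19) - 392) = 409*(1121/4 - 392) = 409*(-447/4) = -182823/4 ≈ -45706.)
-3878180/H = -3878180/(-182823/4) = -3878180*(-4/182823) = 15512720/182823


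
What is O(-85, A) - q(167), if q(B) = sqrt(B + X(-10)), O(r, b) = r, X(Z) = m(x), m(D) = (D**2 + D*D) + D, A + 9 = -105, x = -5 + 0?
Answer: -85 - 2*sqrt(53) ≈ -99.560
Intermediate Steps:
x = -5
A = -114 (A = -9 - 105 = -114)
m(D) = D + 2*D**2 (m(D) = (D**2 + D**2) + D = 2*D**2 + D = D + 2*D**2)
X(Z) = 45 (X(Z) = -5*(1 + 2*(-5)) = -5*(1 - 10) = -5*(-9) = 45)
q(B) = sqrt(45 + B) (q(B) = sqrt(B + 45) = sqrt(45 + B))
O(-85, A) - q(167) = -85 - sqrt(45 + 167) = -85 - sqrt(212) = -85 - 2*sqrt(53)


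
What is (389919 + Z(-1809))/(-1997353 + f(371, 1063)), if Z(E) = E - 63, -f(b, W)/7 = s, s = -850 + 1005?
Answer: -129349/666146 ≈ -0.19418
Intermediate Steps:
s = 155
f(b, W) = -1085 (f(b, W) = -7*155 = -1085)
Z(E) = -63 + E
(389919 + Z(-1809))/(-1997353 + f(371, 1063)) = (389919 + (-63 - 1809))/(-1997353 - 1085) = (389919 - 1872)/(-1998438) = 388047*(-1/1998438) = -129349/666146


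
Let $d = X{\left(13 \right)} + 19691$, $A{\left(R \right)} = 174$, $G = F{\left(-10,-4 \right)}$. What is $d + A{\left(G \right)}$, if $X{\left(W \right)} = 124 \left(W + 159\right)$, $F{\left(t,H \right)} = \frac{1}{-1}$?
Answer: $41193$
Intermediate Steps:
$F{\left(t,H \right)} = -1$
$G = -1$
$X{\left(W \right)} = 19716 + 124 W$ ($X{\left(W \right)} = 124 \left(159 + W\right) = 19716 + 124 W$)
$d = 41019$ ($d = \left(19716 + 124 \cdot 13\right) + 19691 = \left(19716 + 1612\right) + 19691 = 21328 + 19691 = 41019$)
$d + A{\left(G \right)} = 41019 + 174 = 41193$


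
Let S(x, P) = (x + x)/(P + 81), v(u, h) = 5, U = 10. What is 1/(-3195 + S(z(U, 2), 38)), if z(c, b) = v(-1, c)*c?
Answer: -119/380105 ≈ -0.00031307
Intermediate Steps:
z(c, b) = 5*c
S(x, P) = 2*x/(81 + P) (S(x, P) = (2*x)/(81 + P) = 2*x/(81 + P))
1/(-3195 + S(z(U, 2), 38)) = 1/(-3195 + 2*(5*10)/(81 + 38)) = 1/(-3195 + 2*50/119) = 1/(-3195 + 2*50*(1/119)) = 1/(-3195 + 100/119) = 1/(-380105/119) = -119/380105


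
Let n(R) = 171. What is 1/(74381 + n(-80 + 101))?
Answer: 1/74552 ≈ 1.3413e-5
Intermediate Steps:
1/(74381 + n(-80 + 101)) = 1/(74381 + 171) = 1/74552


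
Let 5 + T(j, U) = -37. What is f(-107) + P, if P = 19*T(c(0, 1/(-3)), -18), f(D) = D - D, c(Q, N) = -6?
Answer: -798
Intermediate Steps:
f(D) = 0
T(j, U) = -42 (T(j, U) = -5 - 37 = -42)
P = -798 (P = 19*(-42) = -798)
f(-107) + P = 0 - 798 = -798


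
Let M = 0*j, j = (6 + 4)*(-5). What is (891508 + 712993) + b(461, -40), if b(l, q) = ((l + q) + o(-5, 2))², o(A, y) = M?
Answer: 1781742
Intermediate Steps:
j = -50 (j = 10*(-5) = -50)
M = 0 (M = 0*(-50) = 0)
o(A, y) = 0
b(l, q) = (l + q)² (b(l, q) = ((l + q) + 0)² = (l + q)²)
(891508 + 712993) + b(461, -40) = (891508 + 712993) + (461 - 40)² = 1604501 + 421² = 1604501 + 177241 = 1781742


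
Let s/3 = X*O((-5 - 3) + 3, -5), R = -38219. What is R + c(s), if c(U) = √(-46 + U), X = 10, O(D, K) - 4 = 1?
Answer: -38219 + 2*√26 ≈ -38209.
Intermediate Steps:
O(D, K) = 5 (O(D, K) = 4 + 1 = 5)
s = 150 (s = 3*(10*5) = 3*50 = 150)
R + c(s) = -38219 + √(-46 + 150) = -38219 + √104 = -38219 + 2*√26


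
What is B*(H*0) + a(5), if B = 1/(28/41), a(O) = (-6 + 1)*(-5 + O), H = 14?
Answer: 0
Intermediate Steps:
a(O) = 25 - 5*O (a(O) = -5*(-5 + O) = 25 - 5*O)
B = 41/28 (B = 1/(28*(1/41)) = 1/(28/41) = 41/28 ≈ 1.4643)
B*(H*0) + a(5) = 41*(14*0)/28 + (25 - 5*5) = (41/28)*0 + (25 - 25) = 0 + 0 = 0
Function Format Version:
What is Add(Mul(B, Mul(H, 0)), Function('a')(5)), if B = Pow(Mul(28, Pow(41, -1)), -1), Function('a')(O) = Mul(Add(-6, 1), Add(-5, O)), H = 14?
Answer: 0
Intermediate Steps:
Function('a')(O) = Add(25, Mul(-5, O)) (Function('a')(O) = Mul(-5, Add(-5, O)) = Add(25, Mul(-5, O)))
B = Rational(41, 28) (B = Pow(Mul(28, Rational(1, 41)), -1) = Pow(Rational(28, 41), -1) = Rational(41, 28) ≈ 1.4643)
Add(Mul(B, Mul(H, 0)), Function('a')(5)) = Add(Mul(Rational(41, 28), Mul(14, 0)), Add(25, Mul(-5, 5))) = Add(Mul(Rational(41, 28), 0), Add(25, -25)) = Add(0, 0) = 0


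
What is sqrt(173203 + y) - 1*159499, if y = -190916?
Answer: -159499 + I*sqrt(17713) ≈ -1.595e+5 + 133.09*I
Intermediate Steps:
sqrt(173203 + y) - 1*159499 = sqrt(173203 - 190916) - 1*159499 = sqrt(-17713) - 159499 = I*sqrt(17713) - 159499 = -159499 + I*sqrt(17713)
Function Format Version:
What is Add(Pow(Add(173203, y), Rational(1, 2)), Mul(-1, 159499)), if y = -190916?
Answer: Add(-159499, Mul(I, Pow(17713, Rational(1, 2)))) ≈ Add(-1.5950e+5, Mul(133.09, I))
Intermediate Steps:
Add(Pow(Add(173203, y), Rational(1, 2)), Mul(-1, 159499)) = Add(Pow(Add(173203, -190916), Rational(1, 2)), Mul(-1, 159499)) = Add(Pow(-17713, Rational(1, 2)), -159499) = Add(Mul(I, Pow(17713, Rational(1, 2))), -159499) = Add(-159499, Mul(I, Pow(17713, Rational(1, 2))))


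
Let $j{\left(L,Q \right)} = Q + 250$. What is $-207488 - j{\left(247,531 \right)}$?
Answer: $-208269$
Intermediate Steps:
$j{\left(L,Q \right)} = 250 + Q$
$-207488 - j{\left(247,531 \right)} = -207488 - \left(250 + 531\right) = -207488 - 781 = -208269$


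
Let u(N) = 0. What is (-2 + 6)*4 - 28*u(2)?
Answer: 16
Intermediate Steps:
(-2 + 6)*4 - 28*u(2) = (-2 + 6)*4 - 28*0 = 4*4 + 0 = 16 + 0 = 16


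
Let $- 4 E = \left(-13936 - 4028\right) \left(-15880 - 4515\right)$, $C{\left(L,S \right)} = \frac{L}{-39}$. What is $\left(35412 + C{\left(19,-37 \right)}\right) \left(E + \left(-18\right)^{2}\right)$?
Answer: $- \frac{42165092896143}{13} \approx -3.2435 \cdot 10^{12}$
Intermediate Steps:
$C{\left(L,S \right)} = - \frac{L}{39}$ ($C{\left(L,S \right)} = L \left(- \frac{1}{39}\right) = - \frac{L}{39}$)
$E = -91593945$ ($E = - \frac{\left(-13936 - 4028\right) \left(-15880 - 4515\right)}{4} = - \frac{\left(-17964\right) \left(-20395\right)}{4} = \left(- \frac{1}{4}\right) 366375780 = -91593945$)
$\left(35412 + C{\left(19,-37 \right)}\right) \left(E + \left(-18\right)^{2}\right) = \left(35412 - \frac{19}{39}\right) \left(-91593945 + \left(-18\right)^{2}\right) = \left(35412 - \frac{19}{39}\right) \left(-91593945 + 324\right) = \frac{1381049}{39} \left(-91593621\right) = - \frac{42165092896143}{13}$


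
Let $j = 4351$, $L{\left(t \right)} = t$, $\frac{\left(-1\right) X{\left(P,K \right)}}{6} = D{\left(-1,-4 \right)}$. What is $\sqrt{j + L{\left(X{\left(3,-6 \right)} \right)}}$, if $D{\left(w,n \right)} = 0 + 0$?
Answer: $\sqrt{4351} \approx 65.962$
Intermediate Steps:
$D{\left(w,n \right)} = 0$
$X{\left(P,K \right)} = 0$ ($X{\left(P,K \right)} = \left(-6\right) 0 = 0$)
$\sqrt{j + L{\left(X{\left(3,-6 \right)} \right)}} = \sqrt{4351 + 0} = \sqrt{4351}$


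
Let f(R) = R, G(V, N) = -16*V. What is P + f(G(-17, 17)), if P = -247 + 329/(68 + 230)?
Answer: 7779/298 ≈ 26.104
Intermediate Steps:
P = -73277/298 (P = -247 + 329/298 = -73277/298 ≈ -245.90)
P + f(G(-17, 17)) = -73277/298 - 16*(-17) = -73277/298 + 272 = 7779/298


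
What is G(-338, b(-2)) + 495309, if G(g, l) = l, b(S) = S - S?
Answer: 495309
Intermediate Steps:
b(S) = 0
G(-338, b(-2)) + 495309 = 0 + 495309 = 495309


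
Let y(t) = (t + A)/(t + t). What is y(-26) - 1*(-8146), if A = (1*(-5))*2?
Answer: 105907/13 ≈ 8146.7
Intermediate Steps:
A = -10 (A = -5*2 = -10)
y(t) = (-10 + t)/(2*t) (y(t) = (t - 10)/(t + t) = (-10 + t)/((2*t)) = (-10 + t)*(1/(2*t)) = (-10 + t)/(2*t))
y(-26) - 1*(-8146) = (1/2)*(-10 - 26)/(-26) - 1*(-8146) = (1/2)*(-1/26)*(-36) + 8146 = 9/13 + 8146 = 105907/13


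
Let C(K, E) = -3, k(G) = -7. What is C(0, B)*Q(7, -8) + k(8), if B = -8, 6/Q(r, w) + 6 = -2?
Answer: -19/4 ≈ -4.7500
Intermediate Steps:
Q(r, w) = -3/4 (Q(r, w) = 6/(-6 - 2) = 6/(-8) = 6*(-1/8) = -3/4)
C(0, B)*Q(7, -8) + k(8) = -3*(-3/4) - 7 = 9/4 - 7 = -19/4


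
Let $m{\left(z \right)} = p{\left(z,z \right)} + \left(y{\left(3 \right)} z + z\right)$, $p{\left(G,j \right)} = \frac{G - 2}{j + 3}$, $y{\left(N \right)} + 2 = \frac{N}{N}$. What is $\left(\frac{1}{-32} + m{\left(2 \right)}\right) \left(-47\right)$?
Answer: $\frac{47}{32} \approx 1.4688$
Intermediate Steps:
$y{\left(N \right)} = -1$ ($y{\left(N \right)} = -2 + \frac{N}{N} = -2 + 1 = -1$)
$p{\left(G,j \right)} = \frac{-2 + G}{3 + j}$
$m{\left(z \right)} = \frac{-2 + z}{3 + z}$ ($m{\left(z \right)} = \frac{-2 + z}{3 + z} + \left(- z + z\right) = \frac{-2 + z}{3 + z} + 0 = \frac{-2 + z}{3 + z}$)
$\left(\frac{1}{-32} + m{\left(2 \right)}\right) \left(-47\right) = \left(\frac{1}{-32} + \frac{-2 + 2}{3 + 2}\right) \left(-47\right) = \left(- \frac{1}{32} + \frac{1}{5} \cdot 0\right) \left(-47\right) = \left(- \frac{1}{32} + 0\right) \left(-47\right) = \left(- \frac{1}{32}\right) \left(-47\right) = \frac{47}{32}$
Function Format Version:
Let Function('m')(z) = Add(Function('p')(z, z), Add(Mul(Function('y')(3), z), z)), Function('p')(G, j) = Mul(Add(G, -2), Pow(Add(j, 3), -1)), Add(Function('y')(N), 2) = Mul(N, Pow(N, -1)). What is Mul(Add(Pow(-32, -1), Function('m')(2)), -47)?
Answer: Rational(47, 32) ≈ 1.4688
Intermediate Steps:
Function('y')(N) = -1 (Function('y')(N) = Add(-2, Mul(N, Pow(N, -1))) = Add(-2, 1) = -1)
Function('p')(G, j) = Mul(Pow(Add(3, j), -1), Add(-2, G)) (Function('p')(G, j) = Mul(Add(-2, G), Pow(Add(3, j), -1)) = Mul(Pow(Add(3, j), -1), Add(-2, G)))
Function('m')(z) = Mul(Pow(Add(3, z), -1), Add(-2, z)) (Function('m')(z) = Add(Mul(Pow(Add(3, z), -1), Add(-2, z)), Add(Mul(-1, z), z)) = Add(Mul(Pow(Add(3, z), -1), Add(-2, z)), 0) = Mul(Pow(Add(3, z), -1), Add(-2, z)))
Mul(Add(Pow(-32, -1), Function('m')(2)), -47) = Mul(Add(Pow(-32, -1), Mul(Pow(Add(3, 2), -1), Add(-2, 2))), -47) = Mul(Add(Rational(-1, 32), Mul(Pow(5, -1), 0)), -47) = Mul(Add(Rational(-1, 32), Mul(Rational(1, 5), 0)), -47) = Mul(Add(Rational(-1, 32), 0), -47) = Mul(Rational(-1, 32), -47) = Rational(47, 32)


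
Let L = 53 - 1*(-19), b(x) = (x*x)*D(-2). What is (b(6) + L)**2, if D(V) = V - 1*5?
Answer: 32400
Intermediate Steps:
D(V) = -5 + V (D(V) = V - 5 = -5 + V)
b(x) = -7*x**2 (b(x) = (x*x)*(-5 - 2) = x**2*(-7) = -7*x**2)
L = 72 (L = 53 + 19 = 72)
(b(6) + L)**2 = (-7*6**2 + 72)**2 = (-7*36 + 72)**2 = (-252 + 72)**2 = (-180)**2 = 32400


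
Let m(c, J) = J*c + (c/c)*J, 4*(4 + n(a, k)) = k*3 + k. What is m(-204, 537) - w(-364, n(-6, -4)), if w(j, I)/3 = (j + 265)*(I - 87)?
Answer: -137226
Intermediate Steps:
n(a, k) = -4 + k (n(a, k) = -4 + (k*3 + k)/4 = -4 + (3*k + k)/4 = -4 + (4*k)/4 = -4 + k)
w(j, I) = 3*(-87 + I)*(265 + j) (w(j, I) = 3*((j + 265)*(I - 87)) = 3*((265 + j)*(-87 + I)) = 3*((-87 + I)*(265 + j)) = 3*(-87 + I)*(265 + j))
m(c, J) = J + J*c (m(c, J) = J*c + 1*J = J*c + J = J + J*c)
m(-204, 537) - w(-364, n(-6, -4)) = 537*(1 - 204) - (-69165 - 261*(-364) + 795*(-4 - 4) + 3*(-4 - 4)*(-364)) = 537*(-203) - (-69165 + 95004 + 795*(-8) + 3*(-8)*(-364)) = -109011 - (-69165 + 95004 - 6360 + 8736) = -109011 - 1*28215 = -109011 - 28215 = -137226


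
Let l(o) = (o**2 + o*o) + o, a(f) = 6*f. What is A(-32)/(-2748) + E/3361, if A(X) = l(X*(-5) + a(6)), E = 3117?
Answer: -20860466/769669 ≈ -27.103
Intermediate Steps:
l(o) = o + 2*o**2 (l(o) = (o**2 + o**2) + o = 2*o**2 + o = o + 2*o**2)
A(X) = (36 - 5*X)*(73 - 10*X) (A(X) = (X*(-5) + 6*6)*(1 + 2*(X*(-5) + 6*6)) = (-5*X + 36)*(1 + 2*(-5*X + 36)) = (36 - 5*X)*(1 + 2*(36 - 5*X)) = (36 - 5*X)*(1 + (72 - 10*X)) = (36 - 5*X)*(73 - 10*X))
A(-32)/(-2748) + E/3361 = ((-73 + 10*(-32))*(-36 + 5*(-32)))/(-2748) + 3117/3361 = ((-73 - 320)*(-36 - 160))*(-1/2748) + 3117*(1/3361) = -393*(-196)*(-1/2748) + 3117/3361 = 77028*(-1/2748) + 3117/3361 = -6419/229 + 3117/3361 = -20860466/769669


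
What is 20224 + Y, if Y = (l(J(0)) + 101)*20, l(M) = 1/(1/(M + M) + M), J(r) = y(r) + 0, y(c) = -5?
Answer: 1134244/51 ≈ 22240.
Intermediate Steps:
J(r) = -5 (J(r) = -5 + 0 = -5)
l(M) = 1/(M + 1/(2*M)) (l(M) = 1/(1/(2*M) + M) = 1/(M + 1/(2*M)))
Y = 102820/51 (Y = (2*(-5)/(1 + 2*(-5)²) + 101)*20 = (2*(-5)/(1 + 2*25) + 101)*20 = (2*(-5)/(1 + 50) + 101)*20 = (2*(-5)/51 + 101)*20 = (2*(-5)*(1/51) + 101)*20 = (-10/51 + 101)*20 = (5141/51)*20 = 102820/51 ≈ 2016.1)
20224 + Y = 20224 + 102820/51 = 1134244/51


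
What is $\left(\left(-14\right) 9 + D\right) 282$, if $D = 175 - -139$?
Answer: $53016$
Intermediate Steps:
$D = 314$ ($D = 175 + 139 = 314$)
$\left(\left(-14\right) 9 + D\right) 282 = \left(\left(-14\right) 9 + 314\right) 282 = \left(-126 + 314\right) 282 = 188 \cdot 282 = 53016$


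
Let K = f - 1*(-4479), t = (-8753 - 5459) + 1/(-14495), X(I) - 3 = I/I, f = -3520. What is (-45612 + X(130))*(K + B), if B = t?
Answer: 8761398779488/14495 ≈ 6.0444e+8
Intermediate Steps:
X(I) = 4 (X(I) = 3 + I/I = 3 + 1 = 4)
t = -206002941/14495 (t = -14212 - 1/14495 = -206002941/14495 ≈ -14212.)
K = 959 (K = -3520 - 1*(-4479) = -3520 + 4479 = 959)
B = -206002941/14495 ≈ -14212.
(-45612 + X(130))*(K + B) = (-45612 + 4)*(959 - 206002941/14495) = -45608*(-192102236/14495) = 8761398779488/14495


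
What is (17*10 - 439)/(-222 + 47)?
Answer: 269/175 ≈ 1.5371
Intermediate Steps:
(17*10 - 439)/(-222 + 47) = (170 - 439)/(-175) = -269*(-1/175) = 269/175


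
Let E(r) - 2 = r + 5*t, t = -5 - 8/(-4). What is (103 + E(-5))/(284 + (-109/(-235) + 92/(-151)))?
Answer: 3016225/10072579 ≈ 0.29945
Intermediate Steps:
t = -3 (t = -5 - 8*(-1)/4 = -5 - 4*(-1/2) = -5 + 2 = -3)
E(r) = -13 + r (E(r) = 2 + (r + 5*(-3)) = 2 + (r - 15) = 2 + (-15 + r) = -13 + r)
(103 + E(-5))/(284 + (-109/(-235) + 92/(-151))) = (103 + (-13 - 5))/(284 + (-109/(-235) + 92/(-151))) = (103 - 18)/(284 + (-109*(-1/235) + 92*(-1/151))) = 85/(284 + (109/235 - 92/151)) = 85/(284 - 5161/35485) = 85/(10072579/35485) = 85*(35485/10072579) = 3016225/10072579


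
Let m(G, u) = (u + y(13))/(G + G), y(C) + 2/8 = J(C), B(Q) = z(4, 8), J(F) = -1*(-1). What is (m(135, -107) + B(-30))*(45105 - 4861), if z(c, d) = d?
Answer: 16530223/54 ≈ 3.0612e+5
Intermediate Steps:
J(F) = 1
B(Q) = 8
y(C) = ¾ (y(C) = -¼ + 1 = ¾)
m(G, u) = (¾ + u)/(2*G) (m(G, u) = (u + ¾)/(G + G) = (¾ + u)/((2*G)) = (¾ + u)*(1/(2*G)) = (¾ + u)/(2*G))
(m(135, -107) + B(-30))*(45105 - 4861) = ((⅛)*(3 + 4*(-107))/135 + 8)*(45105 - 4861) = ((⅛)*(1/135)*(3 - 428) + 8)*40244 = ((⅛)*(1/135)*(-425) + 8)*40244 = (-85/216 + 8)*40244 = (1643/216)*40244 = 16530223/54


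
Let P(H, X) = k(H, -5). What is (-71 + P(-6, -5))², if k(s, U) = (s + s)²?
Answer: 5329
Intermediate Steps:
k(s, U) = 4*s² (k(s, U) = (2*s)² = 4*s²)
P(H, X) = 4*H²
(-71 + P(-6, -5))² = (-71 + 4*(-6)²)² = (-71 + 4*36)² = (-71 + 144)² = 73² = 5329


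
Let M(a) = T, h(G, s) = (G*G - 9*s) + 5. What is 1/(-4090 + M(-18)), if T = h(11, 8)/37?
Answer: -37/151276 ≈ -0.00024459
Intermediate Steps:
h(G, s) = 5 + G**2 - 9*s (h(G, s) = (G**2 - 9*s) + 5 = 5 + G**2 - 9*s)
T = 54/37 (T = (5 + 11**2 - 9*8)/37 = (5 + 121 - 72)*(1/37) = 54*(1/37) = 54/37 ≈ 1.4595)
M(a) = 54/37
1/(-4090 + M(-18)) = 1/(-4090 + 54/37) = 1/(-151276/37) = -37/151276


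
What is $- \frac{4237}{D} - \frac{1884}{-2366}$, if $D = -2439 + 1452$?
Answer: $\frac{848875}{166803} \approx 5.0891$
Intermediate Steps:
$D = -987$
$- \frac{4237}{D} - \frac{1884}{-2366} = - \frac{4237}{-987} - \frac{1884}{-2366} = \left(-4237\right) \left(- \frac{1}{987}\right) - - \frac{942}{1183} = \frac{4237}{987} + \frac{942}{1183} = \frac{848875}{166803}$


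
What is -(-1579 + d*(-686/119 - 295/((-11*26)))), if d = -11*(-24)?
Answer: 625115/221 ≈ 2828.6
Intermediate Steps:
d = 264
-(-1579 + d*(-686/119 - 295/((-11*26)))) = -(-1579 + 264*(-686/119 - 295/((-11*26)))) = -(-1579 + 264*(-686*1/119 - 295/(-286))) = -(-1579 + 264*(-98/17 - 295*(-1/286))) = -(-1579 + 264*(-98/17 + 295/286)) = -(-1579 + 264*(-23013/4862)) = -(-1579 - 276156/221) = -1*(-625115/221) = 625115/221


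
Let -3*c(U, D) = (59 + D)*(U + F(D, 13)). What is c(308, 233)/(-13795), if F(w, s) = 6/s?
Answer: 234184/107601 ≈ 2.1764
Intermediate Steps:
c(U, D) = -(59 + D)*(6/13 + U)/3 (c(U, D) = -(59 + D)*(U + 6/13)/3 = -(59 + D)*(6/13 + U)/3)
c(308, 233)/(-13795) = (-118/13 - 59/3*308 - 2/13*233 - ⅓*233*308)/(-13795) = (-118/13 - 18172/3 - 466/13 - 71764/3)*(-1/13795) = -1170920/39*(-1/13795) = 234184/107601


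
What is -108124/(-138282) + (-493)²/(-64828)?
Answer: -699995767/235909092 ≈ -2.9672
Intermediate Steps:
-108124/(-138282) + (-493)²/(-64828) = -108124*(-1/138282) + 243049*(-1/64828) = 54062/69141 - 243049/64828 = -699995767/235909092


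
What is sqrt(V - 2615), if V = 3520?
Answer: sqrt(905) ≈ 30.083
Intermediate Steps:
sqrt(V - 2615) = sqrt(3520 - 2615) = sqrt(905)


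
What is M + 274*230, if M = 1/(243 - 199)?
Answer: 2772881/44 ≈ 63020.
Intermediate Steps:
M = 1/44 ≈ 0.022727
M + 274*230 = 1/44 + 274*230 = 1/44 + 63020 = 2772881/44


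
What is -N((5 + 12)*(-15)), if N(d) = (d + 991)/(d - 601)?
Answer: 92/107 ≈ 0.85981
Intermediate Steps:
N(d) = (991 + d)/(-601 + d)
-N((5 + 12)*(-15)) = -(991 + (5 + 12)*(-15))/(-601 + (5 + 12)*(-15)) = -(991 + 17*(-15))/(-601 + 17*(-15)) = -(991 - 255)/(-601 - 255) = -736/(-856) = -(-1)*736/856 = -1*(-92/107) = 92/107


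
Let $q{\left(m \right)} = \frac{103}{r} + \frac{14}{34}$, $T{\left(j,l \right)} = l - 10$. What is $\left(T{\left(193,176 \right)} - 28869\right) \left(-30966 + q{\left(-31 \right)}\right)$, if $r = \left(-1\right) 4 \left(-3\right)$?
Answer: $\frac{181266017987}{204} \approx 8.8856 \cdot 10^{8}$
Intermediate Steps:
$r = 12$ ($r = \left(-4\right) \left(-3\right) = 12$)
$T{\left(j,l \right)} = -10 + l$
$q{\left(m \right)} = \frac{1835}{204}$ ($q{\left(m \right)} = \frac{103}{12} + \frac{14}{34} = 103 \cdot \frac{1}{12} + 14 \cdot \frac{1}{34} = \frac{103}{12} + \frac{7}{17} = \frac{1835}{204}$)
$\left(T{\left(193,176 \right)} - 28869\right) \left(-30966 + q{\left(-31 \right)}\right) = \left(\left(-10 + 176\right) - 28869\right) \left(-30966 + \frac{1835}{204}\right) = \left(166 - 28869\right) \left(- \frac{6315229}{204}\right) = \left(-28703\right) \left(- \frac{6315229}{204}\right) = \frac{181266017987}{204}$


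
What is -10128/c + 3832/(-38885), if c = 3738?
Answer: -9717888/3460765 ≈ -2.8080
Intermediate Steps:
-10128/c + 3832/(-38885) = -10128/3738 + 3832/(-38885) = -10128*1/3738 + 3832*(-1/38885) = -1688/623 - 3832/38885 = -9717888/3460765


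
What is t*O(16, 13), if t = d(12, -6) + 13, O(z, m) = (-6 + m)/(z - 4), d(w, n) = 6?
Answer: 133/12 ≈ 11.083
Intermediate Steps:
O(z, m) = (-6 + m)/(-4 + z)
t = 19 (t = 6 + 13 = 19)
t*O(16, 13) = 19*((-6 + 13)/(-4 + 16)) = 19*(7/12) = 133/12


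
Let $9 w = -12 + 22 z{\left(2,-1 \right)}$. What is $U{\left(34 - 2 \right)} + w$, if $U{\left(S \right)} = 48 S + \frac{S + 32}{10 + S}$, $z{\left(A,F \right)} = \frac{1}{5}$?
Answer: $\frac{484054}{315} \approx 1536.7$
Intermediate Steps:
$z{\left(A,F \right)} = \frac{1}{5}$
$w = - \frac{38}{45}$ ($w = \frac{-12 + 22 \cdot \frac{1}{5}}{9} = \frac{-12 + \frac{22}{5}}{9} = \frac{1}{9} \left(- \frac{38}{5}\right) = - \frac{38}{45} \approx -0.84444$)
$U{\left(S \right)} = 48 S + \frac{32 + S}{10 + S}$
$U{\left(34 - 2 \right)} + w = \frac{32 + 48 \left(34 - 2\right)^{2} + 481 \left(34 - 2\right)}{10 + \left(34 - 2\right)} - \frac{38}{45} = \frac{32 + 48 \cdot 32^{2} + 481 \cdot 32}{10 + 32} - \frac{38}{45} = \frac{32 + 48 \cdot 1024 + 15392}{42} - \frac{38}{45} = \frac{32 + 49152 + 15392}{42} - \frac{38}{45} = \frac{1}{42} \cdot 64576 - \frac{38}{45} = \frac{32288}{21} - \frac{38}{45} = \frac{484054}{315}$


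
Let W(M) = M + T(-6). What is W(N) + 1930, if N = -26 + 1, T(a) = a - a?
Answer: 1905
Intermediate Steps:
T(a) = 0
N = -25
W(M) = M (W(M) = M + 0 = M)
W(N) + 1930 = -25 + 1930 = 1905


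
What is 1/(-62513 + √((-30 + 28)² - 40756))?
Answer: -62513/3907915921 - 12*I*√283/3907915921 ≈ -1.5997e-5 - 5.1657e-8*I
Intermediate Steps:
1/(-62513 + √((-30 + 28)² - 40756)) = 1/(-62513 + √((-2)² - 40756)) = 1/(-62513 + √(4 - 40756)) = 1/(-62513 + √(-40752)) = 1/(-62513 + 12*I*√283)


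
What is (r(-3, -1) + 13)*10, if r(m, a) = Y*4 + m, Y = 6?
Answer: 340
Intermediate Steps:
r(m, a) = 24 + m (r(m, a) = 6*4 + m = 24 + m)
(r(-3, -1) + 13)*10 = ((24 - 3) + 13)*10 = (21 + 13)*10 = 34*10 = 340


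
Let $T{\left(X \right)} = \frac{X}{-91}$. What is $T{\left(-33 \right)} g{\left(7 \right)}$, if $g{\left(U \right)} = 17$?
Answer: $\frac{561}{91} \approx 6.1648$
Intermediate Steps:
$T{\left(X \right)} = - \frac{X}{91}$ ($T{\left(X \right)} = X \left(- \frac{1}{91}\right) = - \frac{X}{91}$)
$T{\left(-33 \right)} g{\left(7 \right)} = \left(- \frac{1}{91}\right) \left(-33\right) 17 = \frac{33}{91} \cdot 17 = \frac{561}{91}$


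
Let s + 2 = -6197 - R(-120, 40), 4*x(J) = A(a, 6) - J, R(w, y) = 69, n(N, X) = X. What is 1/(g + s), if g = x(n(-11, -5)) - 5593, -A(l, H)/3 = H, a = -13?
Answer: -4/47457 ≈ -8.4287e-5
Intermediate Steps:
A(l, H) = -3*H
x(J) = -9/2 - J/4 (x(J) = (-3*6 - J)/4 = (-18 - J)/4 = -9/2 - J/4)
g = -22385/4 (g = (-9/2 - ¼*(-5)) - 5593 = (-9/2 + 5/4) - 5593 = -13/4 - 5593 = -22385/4 ≈ -5596.3)
s = -6268 (s = -2 + (-6197 - 1*69) = -2 + (-6197 - 69) = -2 - 6266 = -6268)
1/(g + s) = 1/(-22385/4 - 6268) = 1/(-47457/4) = -4/47457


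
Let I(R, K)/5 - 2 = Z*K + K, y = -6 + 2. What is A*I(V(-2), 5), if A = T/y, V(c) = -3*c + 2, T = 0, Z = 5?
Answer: 0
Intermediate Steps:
y = -4
V(c) = 2 - 3*c
I(R, K) = 10 + 30*K (I(R, K) = 10 + 5*(5*K + K) = 10 + 5*(6*K) = 10 + 30*K)
A = 0 (A = 0/(-4) = 0*(-¼) = 0)
A*I(V(-2), 5) = 0*(10 + 30*5) = 0*(10 + 150) = 0*160 = 0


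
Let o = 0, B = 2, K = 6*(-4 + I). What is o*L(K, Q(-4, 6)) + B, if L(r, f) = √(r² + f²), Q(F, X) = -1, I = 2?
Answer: 2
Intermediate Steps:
K = -12 (K = 6*(-4 + 2) = 6*(-2) = -12)
L(r, f) = √(f² + r²)
o*L(K, Q(-4, 6)) + B = 0*√((-1)² + (-12)²) + 2 = 0*√(1 + 144) + 2 = 0*√145 + 2 = 0 + 2 = 2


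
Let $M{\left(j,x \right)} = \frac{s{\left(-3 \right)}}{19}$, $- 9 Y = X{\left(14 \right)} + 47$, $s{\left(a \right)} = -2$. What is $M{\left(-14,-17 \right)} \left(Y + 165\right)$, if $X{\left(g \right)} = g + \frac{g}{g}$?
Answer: $- \frac{2846}{171} \approx -16.643$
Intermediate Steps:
$X{\left(g \right)} = 1 + g$ ($X{\left(g \right)} = g + 1 = 1 + g$)
$Y = - \frac{62}{9}$ ($Y = - \frac{\left(1 + 14\right) + 47}{9} = - \frac{15 + 47}{9} = \left(- \frac{1}{9}\right) 62 = - \frac{62}{9} \approx -6.8889$)
$M{\left(j,x \right)} = - \frac{2}{19}$
$M{\left(-14,-17 \right)} \left(Y + 165\right) = - \frac{2 \left(- \frac{62}{9} + 165\right)}{19} = \left(- \frac{2}{19}\right) \frac{1423}{9} = - \frac{2846}{171}$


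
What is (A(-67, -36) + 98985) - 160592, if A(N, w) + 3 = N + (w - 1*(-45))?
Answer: -61668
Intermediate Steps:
A(N, w) = 42 + N + w (A(N, w) = -3 + (N + (w - 1*(-45))) = -3 + (N + (w + 45)) = -3 + (N + (45 + w)) = -3 + (45 + N + w) = 42 + N + w)
(A(-67, -36) + 98985) - 160592 = ((42 - 67 - 36) + 98985) - 160592 = (-61 + 98985) - 160592 = 98924 - 160592 = -61668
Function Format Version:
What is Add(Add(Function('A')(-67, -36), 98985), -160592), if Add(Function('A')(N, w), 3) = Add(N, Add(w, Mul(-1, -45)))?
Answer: -61668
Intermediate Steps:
Function('A')(N, w) = Add(42, N, w) (Function('A')(N, w) = Add(-3, Add(N, Add(w, Mul(-1, -45)))) = Add(-3, Add(N, Add(w, 45))) = Add(-3, Add(N, Add(45, w))) = Add(-3, Add(45, N, w)) = Add(42, N, w))
Add(Add(Function('A')(-67, -36), 98985), -160592) = Add(Add(Add(42, -67, -36), 98985), -160592) = Add(Add(-61, 98985), -160592) = Add(98924, -160592) = -61668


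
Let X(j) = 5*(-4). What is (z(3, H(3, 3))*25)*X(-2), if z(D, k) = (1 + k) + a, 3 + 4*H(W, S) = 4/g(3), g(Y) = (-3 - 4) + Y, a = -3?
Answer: 1500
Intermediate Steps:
X(j) = -20
g(Y) = -7 + Y
H(W, S) = -1 (H(W, S) = -¾ + (4/(-7 + 3))/4 = -¾ + (4/(-4))/4 = -¾ + (4*(-¼))/4 = -¾ + (¼)*(-1) = -¾ - ¼ = -1)
z(D, k) = -2 + k (z(D, k) = (1 + k) - 3 = -2 + k)
(z(3, H(3, 3))*25)*X(-2) = ((-2 - 1)*25)*(-20) = -3*25*(-20) = -75*(-20) = 1500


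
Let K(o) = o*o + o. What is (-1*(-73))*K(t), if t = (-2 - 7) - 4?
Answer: 11388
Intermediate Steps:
t = -13 (t = -9 - 4 = -13)
K(o) = o + o² (K(o) = o² + o = o + o²)
(-1*(-73))*K(t) = (-1*(-73))*(-13*(1 - 13)) = 73*(-13*(-12)) = 73*156 = 11388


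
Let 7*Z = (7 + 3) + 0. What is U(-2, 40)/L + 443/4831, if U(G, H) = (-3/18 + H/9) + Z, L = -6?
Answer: -3138581/3652236 ≈ -0.85936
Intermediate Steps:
Z = 10/7 (Z = ((7 + 3) + 0)/7 = (10 + 0)/7 = (⅐)*10 = 10/7 ≈ 1.4286)
U(G, H) = 53/42 + H/9 (U(G, H) = (-3/18 + H/9) + 10/7 = (-3*1/18 + H*(⅑)) + 10/7 = (-⅙ + H/9) + 10/7 = 53/42 + H/9)
U(-2, 40)/L + 443/4831 = (53/42 + (⅑)*40)/(-6) + 443/4831 = (53/42 + 40/9)*(-⅙) + 443*(1/4831) = (719/126)*(-⅙) + 443/4831 = -719/756 + 443/4831 = -3138581/3652236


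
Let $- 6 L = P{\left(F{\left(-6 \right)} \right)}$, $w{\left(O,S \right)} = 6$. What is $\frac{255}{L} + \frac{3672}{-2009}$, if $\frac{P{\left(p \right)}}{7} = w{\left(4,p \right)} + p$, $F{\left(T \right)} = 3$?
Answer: $- \frac{52462}{2009} \approx -26.113$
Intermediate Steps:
$P{\left(p \right)} = 42 + 7 p$ ($P{\left(p \right)} = 7 \left(6 + p\right) = 42 + 7 p$)
$L = - \frac{21}{2}$ ($L = - \frac{42 + 7 \cdot 3}{6} = - \frac{42 + 21}{6} = \left(- \frac{1}{6}\right) 63 = - \frac{21}{2} \approx -10.5$)
$\frac{255}{L} + \frac{3672}{-2009} = \frac{255}{- \frac{21}{2}} + \frac{3672}{-2009} = 255 \left(- \frac{2}{21}\right) + 3672 \left(- \frac{1}{2009}\right) = - \frac{170}{7} - \frac{3672}{2009} = - \frac{52462}{2009}$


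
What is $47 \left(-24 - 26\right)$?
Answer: $-2350$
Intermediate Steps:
$47 \left(-24 - 26\right) = 47 \left(-50\right) = -2350$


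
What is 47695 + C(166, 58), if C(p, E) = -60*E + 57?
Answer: 44272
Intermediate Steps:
C(p, E) = 57 - 60*E
47695 + C(166, 58) = 47695 + (57 - 60*58) = 47695 + (57 - 3480) = 47695 - 3423 = 44272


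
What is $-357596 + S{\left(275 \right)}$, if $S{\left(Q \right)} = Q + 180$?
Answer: $-357141$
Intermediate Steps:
$S{\left(Q \right)} = 180 + Q$
$-357596 + S{\left(275 \right)} = -357596 + \left(180 + 275\right) = -357596 + 455 = -357141$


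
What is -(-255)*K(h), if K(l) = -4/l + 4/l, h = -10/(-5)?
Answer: 0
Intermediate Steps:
h = 2 (h = -10*(-⅕) = 2)
K(l) = 0
-(-255)*K(h) = -(-255)*0 = -1*0 = 0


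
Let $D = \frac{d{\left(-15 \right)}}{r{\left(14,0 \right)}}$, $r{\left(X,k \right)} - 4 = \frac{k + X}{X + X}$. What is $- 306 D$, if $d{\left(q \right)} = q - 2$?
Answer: $1156$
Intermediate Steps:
$r{\left(X,k \right)} = 4 + \frac{X + k}{2 X}$ ($r{\left(X,k \right)} = 4 + \frac{k + X}{X + X} = 4 + \frac{X + k}{2 X}$)
$d{\left(q \right)} = -2 + q$ ($d{\left(q \right)} = q - 2 = -2 + q$)
$D = - \frac{34}{9}$ ($D = \frac{-2 - 15}{\frac{1}{2} \cdot \frac{1}{14} \left(0 + 9 \cdot 14\right)} = - \frac{17}{\frac{1}{2} \cdot \frac{1}{14} \left(0 + 126\right)} = - \frac{17}{\frac{1}{2} \cdot \frac{1}{14} \cdot 126} = - \frac{17}{\frac{9}{2}} = \left(-17\right) \frac{2}{9} = - \frac{34}{9} \approx -3.7778$)
$- 306 D = \left(-306\right) \left(- \frac{34}{9}\right) = 1156$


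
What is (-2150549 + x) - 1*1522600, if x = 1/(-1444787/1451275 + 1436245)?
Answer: -7656256742966893337/2084385017588 ≈ -3.6731e+6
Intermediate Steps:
x = 1451275/2084385017588 (x = 1/(-1444787*1/1451275 + 1436245) = 1/(-1444787/1451275 + 1436245) = 1/(2084385017588/1451275) = 1451275/2084385017588 ≈ 6.9626e-7)
(-2150549 + x) - 1*1522600 = (-2150549 + 1451275/2084385017588) - 1*1522600 = -4482572115187404537/2084385017588 - 1522600 = -7656256742966893337/2084385017588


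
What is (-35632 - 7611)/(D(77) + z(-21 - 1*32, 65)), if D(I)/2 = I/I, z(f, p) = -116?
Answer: 43243/114 ≈ 379.32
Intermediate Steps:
D(I) = 2 (D(I) = 2*(I/I) = 2*1 = 2)
(-35632 - 7611)/(D(77) + z(-21 - 1*32, 65)) = (-35632 - 7611)/(2 - 116) = -43243/(-114) = -43243*(-1/114) = 43243/114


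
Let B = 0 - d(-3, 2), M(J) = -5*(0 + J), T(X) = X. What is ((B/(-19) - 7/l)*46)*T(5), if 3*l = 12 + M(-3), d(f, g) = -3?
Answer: -36800/171 ≈ -215.20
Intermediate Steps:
M(J) = -5*J
B = 3 (B = 0 - 1*(-3) = 0 + 3 = 3)
l = 9 (l = (12 - 5*(-3))/3 = (12 + 15)/3 = (1/3)*27 = 9)
((B/(-19) - 7/l)*46)*T(5) = ((3/(-19) - 7/9)*46)*5 = ((3*(-1/19) - 7*1/9)*46)*5 = ((-3/19 - 7/9)*46)*5 = -160/171*46*5 = -7360/171*5 = -36800/171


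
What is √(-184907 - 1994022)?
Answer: I*√2178929 ≈ 1476.1*I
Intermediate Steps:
√(-184907 - 1994022) = √(-2178929) = I*√2178929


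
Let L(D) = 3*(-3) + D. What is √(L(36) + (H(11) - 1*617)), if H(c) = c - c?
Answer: I*√590 ≈ 24.29*I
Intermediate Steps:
L(D) = -9 + D
H(c) = 0
√(L(36) + (H(11) - 1*617)) = √((-9 + 36) + (0 - 1*617)) = √(27 + (0 - 617)) = √(27 - 617) = √(-590) = I*√590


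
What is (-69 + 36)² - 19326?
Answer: -18237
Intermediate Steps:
(-69 + 36)² - 19326 = (-33)² - 19326 = 1089 - 19326 = -18237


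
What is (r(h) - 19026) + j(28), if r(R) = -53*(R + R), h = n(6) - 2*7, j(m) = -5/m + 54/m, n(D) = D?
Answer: -72705/4 ≈ -18176.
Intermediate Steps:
j(m) = 49/m
h = -8 (h = 6 - 2*7 = 6 - 14 = -8)
r(R) = -106*R
(r(h) - 19026) + j(28) = (-106*(-8) - 19026) + 49/28 = (848 - 19026) + 49*(1/28) = -18178 + 7/4 = -72705/4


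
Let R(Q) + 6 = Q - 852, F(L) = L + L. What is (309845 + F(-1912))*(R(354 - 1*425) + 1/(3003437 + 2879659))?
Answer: -557508668439281/1961032 ≈ -2.8429e+8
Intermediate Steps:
F(L) = 2*L
R(Q) = -858 + Q (R(Q) = -6 + (Q - 852) = -6 + (-852 + Q) = -858 + Q)
(309845 + F(-1912))*(R(354 - 1*425) + 1/(3003437 + 2879659)) = (309845 + 2*(-1912))*((-858 + (354 - 1*425)) + 1/(3003437 + 2879659)) = (309845 - 3824)*((-858 + (354 - 425)) + 1/5883096) = 306021*((-858 - 71) + 1/5883096) = 306021*(-929 + 1/5883096) = 306021*(-5465396183/5883096) = -557508668439281/1961032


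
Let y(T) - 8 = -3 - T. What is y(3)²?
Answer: 4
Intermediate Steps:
y(T) = 5 - T (y(T) = 8 + (-3 - T) = 5 - T)
y(3)² = (5 - 1*3)² = (5 - 3)² = 2² = 4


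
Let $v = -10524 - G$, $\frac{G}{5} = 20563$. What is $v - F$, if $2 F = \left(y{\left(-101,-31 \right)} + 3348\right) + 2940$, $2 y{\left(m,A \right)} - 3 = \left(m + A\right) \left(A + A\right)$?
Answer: $- \frac{474119}{4} \approx -1.1853 \cdot 10^{5}$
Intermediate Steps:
$G = 102815$ ($G = 5 \cdot 20563 = 102815$)
$y{\left(m,A \right)} = \frac{3}{2} + A \left(A + m\right)$ ($y{\left(m,A \right)} = \frac{3}{2} + \frac{\left(m + A\right) \left(A + A\right)}{2} = \frac{3}{2} + \frac{\left(A + m\right) 2 A}{2} = \frac{3}{2} + \frac{2 A \left(A + m\right)}{2} = \frac{3}{2} + A \left(A + m\right)$)
$F = \frac{20763}{4}$ ($F = \frac{\left(\left(\frac{3}{2} + \left(-31\right)^{2} - -3131\right) + 3348\right) + 2940}{2} = \frac{\left(\left(\frac{3}{2} + 961 + 3131\right) + 3348\right) + 2940}{2} = \frac{\left(\frac{8187}{2} + 3348\right) + 2940}{2} = \frac{\frac{14883}{2} + 2940}{2} = \frac{1}{2} \cdot \frac{20763}{2} = \frac{20763}{4} \approx 5190.8$)
$v = -113339$ ($v = -10524 - 102815 = -113339$)
$v - F = -113339 - \frac{20763}{4} = - \frac{474119}{4}$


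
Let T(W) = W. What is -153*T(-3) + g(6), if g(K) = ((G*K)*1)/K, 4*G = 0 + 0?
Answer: 459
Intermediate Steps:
G = 0 (G = (0 + 0)/4 = (¼)*0 = 0)
g(K) = 0 (g(K) = ((0*K)*1)/K = (0*1)/K = 0/K = 0)
-153*T(-3) + g(6) = -153*(-3) + 0 = 459 + 0 = 459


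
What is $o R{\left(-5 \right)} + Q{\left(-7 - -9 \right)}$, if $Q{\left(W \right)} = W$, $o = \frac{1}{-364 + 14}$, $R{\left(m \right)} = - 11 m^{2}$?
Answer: $\frac{39}{14} \approx 2.7857$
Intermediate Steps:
$o = - \frac{1}{350}$ ($o = \frac{1}{-350} = - \frac{1}{350} \approx -0.0028571$)
$o R{\left(-5 \right)} + Q{\left(-7 - -9 \right)} = - \frac{\left(-11\right) \left(-5\right)^{2}}{350} - -2 = - \frac{\left(-11\right) 25}{350} + \left(-7 + 9\right) = \left(- \frac{1}{350}\right) \left(-275\right) + 2 = \frac{11}{14} + 2 = \frac{39}{14}$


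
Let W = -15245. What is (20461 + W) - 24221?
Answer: -19005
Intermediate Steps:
(20461 + W) - 24221 = (20461 - 15245) - 24221 = 5216 - 24221 = -19005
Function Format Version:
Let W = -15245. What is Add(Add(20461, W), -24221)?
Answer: -19005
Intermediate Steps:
Add(Add(20461, W), -24221) = Add(Add(20461, -15245), -24221) = Add(5216, -24221) = -19005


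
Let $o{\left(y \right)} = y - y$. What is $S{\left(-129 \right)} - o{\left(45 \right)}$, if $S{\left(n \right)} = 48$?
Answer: $48$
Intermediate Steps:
$o{\left(y \right)} = 0$
$S{\left(-129 \right)} - o{\left(45 \right)} = 48 - 0 = 48 + 0 = 48$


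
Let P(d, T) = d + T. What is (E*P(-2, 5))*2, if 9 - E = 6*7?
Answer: -198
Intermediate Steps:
P(d, T) = T + d
E = -33 (E = 9 - 6*7 = 9 - 1*42 = 9 - 42 = -33)
(E*P(-2, 5))*2 = -33*(5 - 2)*2 = -33*3*2 = -99*2 = -198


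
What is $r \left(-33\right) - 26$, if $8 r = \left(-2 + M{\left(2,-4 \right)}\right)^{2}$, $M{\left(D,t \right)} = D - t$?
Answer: $-92$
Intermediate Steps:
$r = 2$ ($r = \frac{\left(-2 + \left(2 - -4\right)\right)^{2}}{8} = \frac{\left(-2 + \left(2 + 4\right)\right)^{2}}{8} = \frac{\left(-2 + 6\right)^{2}}{8} = \frac{4^{2}}{8} = \frac{1}{8} \cdot 16 = 2$)
$r \left(-33\right) - 26 = 2 \left(-33\right) - 26 = -66 - 26 = -92$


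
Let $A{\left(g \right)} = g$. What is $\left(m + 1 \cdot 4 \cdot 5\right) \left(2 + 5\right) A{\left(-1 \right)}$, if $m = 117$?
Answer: $-959$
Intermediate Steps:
$\left(m + 1 \cdot 4 \cdot 5\right) \left(2 + 5\right) A{\left(-1 \right)} = \left(117 + 1 \cdot 4 \cdot 5\right) \left(2 + 5\right) \left(-1\right) = \left(117 + 4 \cdot 5\right) 7 \left(-1\right) = \left(117 + 20\right) \left(-7\right) = 137 \left(-7\right) = -959$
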